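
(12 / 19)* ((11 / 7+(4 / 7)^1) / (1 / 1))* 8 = 1440 / 133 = 10.83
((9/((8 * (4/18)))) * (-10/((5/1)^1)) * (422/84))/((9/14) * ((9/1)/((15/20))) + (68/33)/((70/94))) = -940005/193696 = -4.85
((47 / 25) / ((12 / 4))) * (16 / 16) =47 / 75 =0.63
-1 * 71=-71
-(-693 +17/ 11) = 7606/ 11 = 691.45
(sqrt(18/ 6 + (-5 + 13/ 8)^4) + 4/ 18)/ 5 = 2/ 45 + sqrt(543729)/ 320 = 2.35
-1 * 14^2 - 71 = -267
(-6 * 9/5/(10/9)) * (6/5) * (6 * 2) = -17496/125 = -139.97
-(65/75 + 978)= -14683/15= -978.87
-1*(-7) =7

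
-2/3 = -0.67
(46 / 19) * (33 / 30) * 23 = 5819 / 95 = 61.25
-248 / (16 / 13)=-403 / 2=-201.50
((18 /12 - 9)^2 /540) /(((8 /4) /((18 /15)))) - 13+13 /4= -155 /16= -9.69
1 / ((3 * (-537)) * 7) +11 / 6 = 41347 / 22554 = 1.83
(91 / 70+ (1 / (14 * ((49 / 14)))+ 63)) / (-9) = -31517 / 4410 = -7.15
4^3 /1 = 64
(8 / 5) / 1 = 8 / 5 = 1.60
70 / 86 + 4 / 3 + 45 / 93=10522 / 3999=2.63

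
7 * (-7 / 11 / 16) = -49 / 176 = -0.28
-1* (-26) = 26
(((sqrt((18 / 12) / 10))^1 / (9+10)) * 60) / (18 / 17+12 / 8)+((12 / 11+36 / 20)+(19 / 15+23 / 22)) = 68 * sqrt(15) / 551+1717 / 330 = 5.68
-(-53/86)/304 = 0.00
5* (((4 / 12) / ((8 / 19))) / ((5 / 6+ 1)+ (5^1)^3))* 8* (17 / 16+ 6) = 10735 / 6088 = 1.76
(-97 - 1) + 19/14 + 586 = 6851/14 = 489.36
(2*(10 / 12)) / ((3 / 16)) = 80 / 9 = 8.89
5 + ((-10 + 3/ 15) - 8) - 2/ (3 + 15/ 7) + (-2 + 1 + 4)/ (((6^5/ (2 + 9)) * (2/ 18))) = -18937/ 1440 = -13.15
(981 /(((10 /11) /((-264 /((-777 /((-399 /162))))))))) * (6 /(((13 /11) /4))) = -44104016 /2405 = -18338.47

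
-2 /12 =-1 /6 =-0.17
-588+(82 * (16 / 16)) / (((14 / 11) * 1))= -3665 / 7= -523.57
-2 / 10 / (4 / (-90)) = 9 / 2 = 4.50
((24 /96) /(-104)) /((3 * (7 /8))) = -1 /1092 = -0.00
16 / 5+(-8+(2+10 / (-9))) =-176 / 45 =-3.91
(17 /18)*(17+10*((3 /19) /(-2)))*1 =15.31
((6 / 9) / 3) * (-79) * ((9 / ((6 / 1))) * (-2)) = 158 / 3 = 52.67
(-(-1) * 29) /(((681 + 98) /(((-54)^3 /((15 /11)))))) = -16743672 /3895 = -4298.76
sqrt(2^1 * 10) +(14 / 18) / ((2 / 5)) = 35 / 18 +2 * sqrt(5) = 6.42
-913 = -913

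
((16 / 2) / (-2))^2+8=24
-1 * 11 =-11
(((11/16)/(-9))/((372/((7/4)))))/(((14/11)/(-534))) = 10769/71424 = 0.15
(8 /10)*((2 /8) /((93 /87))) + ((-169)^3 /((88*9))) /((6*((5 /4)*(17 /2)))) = -149338237 /1565190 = -95.41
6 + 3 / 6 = 13 / 2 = 6.50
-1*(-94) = 94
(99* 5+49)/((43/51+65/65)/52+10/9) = 2164032/4561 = 474.46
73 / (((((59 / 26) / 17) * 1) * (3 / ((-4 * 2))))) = -1458.35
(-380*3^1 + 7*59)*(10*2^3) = -58160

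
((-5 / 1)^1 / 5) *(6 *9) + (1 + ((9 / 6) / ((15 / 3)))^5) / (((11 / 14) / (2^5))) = -41168 / 3125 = -13.17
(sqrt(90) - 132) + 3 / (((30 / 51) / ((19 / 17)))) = -116.81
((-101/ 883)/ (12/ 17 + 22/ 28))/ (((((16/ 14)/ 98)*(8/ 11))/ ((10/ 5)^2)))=-45347687/ 1253860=-36.17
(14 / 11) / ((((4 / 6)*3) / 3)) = 21 / 11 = 1.91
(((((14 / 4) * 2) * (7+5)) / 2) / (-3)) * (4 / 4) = -14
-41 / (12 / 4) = -41 / 3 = -13.67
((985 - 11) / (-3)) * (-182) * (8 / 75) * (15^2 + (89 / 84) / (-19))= 18183189128 / 12825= 1417792.52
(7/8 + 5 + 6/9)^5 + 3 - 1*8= 95349179437/7962624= 11974.59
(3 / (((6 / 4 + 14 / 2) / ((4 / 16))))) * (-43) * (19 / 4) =-2451 / 136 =-18.02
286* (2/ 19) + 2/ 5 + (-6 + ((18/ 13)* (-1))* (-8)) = 35.58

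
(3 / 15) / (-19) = -1 / 95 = -0.01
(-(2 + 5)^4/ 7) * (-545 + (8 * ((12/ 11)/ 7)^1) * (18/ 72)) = 2055109/ 11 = 186828.09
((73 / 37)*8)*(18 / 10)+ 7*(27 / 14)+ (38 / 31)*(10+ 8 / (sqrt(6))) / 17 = 152*sqrt(6) / 1581+ 8312789 / 194990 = 42.87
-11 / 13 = -0.85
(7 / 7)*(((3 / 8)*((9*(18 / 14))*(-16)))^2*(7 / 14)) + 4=118294 / 49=2414.16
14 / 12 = 7 / 6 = 1.17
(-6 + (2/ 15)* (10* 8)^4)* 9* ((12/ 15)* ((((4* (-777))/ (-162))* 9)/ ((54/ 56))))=7040985923.79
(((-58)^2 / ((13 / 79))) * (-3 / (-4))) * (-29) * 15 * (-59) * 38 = 194387890590 / 13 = 14952914660.77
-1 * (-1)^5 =1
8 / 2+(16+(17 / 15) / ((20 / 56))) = 1738 / 75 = 23.17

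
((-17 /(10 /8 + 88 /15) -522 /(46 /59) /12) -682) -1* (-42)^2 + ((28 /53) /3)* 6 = -5211637731 /2082052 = -2503.13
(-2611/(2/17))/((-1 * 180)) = 44387/360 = 123.30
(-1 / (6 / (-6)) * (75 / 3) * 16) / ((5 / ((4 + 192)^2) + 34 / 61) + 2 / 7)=187470080 / 395197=474.37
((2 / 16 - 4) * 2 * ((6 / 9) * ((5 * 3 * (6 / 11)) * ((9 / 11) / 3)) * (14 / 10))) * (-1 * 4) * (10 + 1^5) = 7812 / 11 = 710.18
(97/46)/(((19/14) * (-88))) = -679/38456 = -0.02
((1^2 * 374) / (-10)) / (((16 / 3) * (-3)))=187 / 80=2.34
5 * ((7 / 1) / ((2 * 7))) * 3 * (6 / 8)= 45 / 8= 5.62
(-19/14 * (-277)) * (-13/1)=-68419/14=-4887.07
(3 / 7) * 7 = 3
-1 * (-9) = 9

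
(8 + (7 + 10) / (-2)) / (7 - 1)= -1 / 12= -0.08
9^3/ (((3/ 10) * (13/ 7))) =17010/ 13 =1308.46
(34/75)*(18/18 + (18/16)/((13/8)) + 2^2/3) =4012/2925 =1.37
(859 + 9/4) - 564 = 1189/4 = 297.25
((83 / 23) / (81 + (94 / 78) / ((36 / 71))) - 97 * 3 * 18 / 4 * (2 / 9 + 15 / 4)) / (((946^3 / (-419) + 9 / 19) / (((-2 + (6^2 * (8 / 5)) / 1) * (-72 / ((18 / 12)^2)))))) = -991831483084466856 / 216539424630052195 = -4.58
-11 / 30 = -0.37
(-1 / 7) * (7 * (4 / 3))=-4 / 3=-1.33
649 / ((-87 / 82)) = -53218 / 87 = -611.70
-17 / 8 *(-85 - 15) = 425 / 2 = 212.50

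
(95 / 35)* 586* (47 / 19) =27542 / 7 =3934.57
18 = 18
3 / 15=1 / 5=0.20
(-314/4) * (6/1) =-471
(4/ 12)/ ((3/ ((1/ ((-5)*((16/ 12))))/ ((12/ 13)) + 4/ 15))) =5/ 432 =0.01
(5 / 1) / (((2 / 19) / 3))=285 / 2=142.50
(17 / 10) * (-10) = -17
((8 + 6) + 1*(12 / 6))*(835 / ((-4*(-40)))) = 167 / 2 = 83.50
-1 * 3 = -3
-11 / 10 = -1.10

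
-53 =-53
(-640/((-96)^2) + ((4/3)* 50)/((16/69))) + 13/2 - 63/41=863147/2952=292.39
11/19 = 0.58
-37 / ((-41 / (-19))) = -703 / 41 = -17.15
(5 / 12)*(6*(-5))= -25 / 2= -12.50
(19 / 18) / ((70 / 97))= 1843 / 1260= 1.46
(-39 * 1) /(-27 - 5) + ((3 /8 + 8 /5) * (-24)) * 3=-22557 /160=-140.98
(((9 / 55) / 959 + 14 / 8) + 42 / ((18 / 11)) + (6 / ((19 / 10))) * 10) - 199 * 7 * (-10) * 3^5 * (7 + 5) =488489699571847 / 12025860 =40619939.00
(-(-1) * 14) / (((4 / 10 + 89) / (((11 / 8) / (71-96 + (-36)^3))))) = -385 / 83465628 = -0.00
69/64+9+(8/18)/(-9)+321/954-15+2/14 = -8639153/1923264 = -4.49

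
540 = 540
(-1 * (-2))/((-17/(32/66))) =-32/561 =-0.06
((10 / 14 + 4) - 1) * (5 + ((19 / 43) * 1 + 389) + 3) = 444340 / 301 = 1476.21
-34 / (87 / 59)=-2006 / 87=-23.06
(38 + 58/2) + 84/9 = 229/3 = 76.33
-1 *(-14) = 14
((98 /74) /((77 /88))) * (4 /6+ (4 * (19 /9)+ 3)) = 6104 /333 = 18.33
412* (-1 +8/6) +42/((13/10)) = 6616/39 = 169.64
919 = 919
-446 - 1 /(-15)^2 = -100351 /225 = -446.00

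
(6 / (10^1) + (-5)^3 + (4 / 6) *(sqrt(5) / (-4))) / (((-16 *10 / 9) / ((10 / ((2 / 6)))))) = 210.55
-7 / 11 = -0.64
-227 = -227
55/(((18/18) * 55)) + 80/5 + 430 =447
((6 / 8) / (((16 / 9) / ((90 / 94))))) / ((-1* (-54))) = 45 / 6016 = 0.01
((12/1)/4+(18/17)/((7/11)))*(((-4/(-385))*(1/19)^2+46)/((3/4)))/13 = 946210472/43001959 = 22.00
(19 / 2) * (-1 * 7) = -133 / 2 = -66.50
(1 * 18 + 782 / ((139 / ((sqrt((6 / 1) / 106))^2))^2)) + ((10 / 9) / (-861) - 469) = -189672627433939 / 420559067061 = -451.00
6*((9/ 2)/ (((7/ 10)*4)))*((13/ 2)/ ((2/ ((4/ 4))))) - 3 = 1587/ 56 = 28.34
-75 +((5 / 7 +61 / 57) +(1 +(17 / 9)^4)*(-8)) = -159736079 / 872613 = -183.05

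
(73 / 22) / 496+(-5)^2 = 272873 / 10912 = 25.01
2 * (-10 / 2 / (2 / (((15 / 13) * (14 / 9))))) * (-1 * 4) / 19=1400 / 741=1.89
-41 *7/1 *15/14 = -615/2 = -307.50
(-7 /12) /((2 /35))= -245 /24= -10.21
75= 75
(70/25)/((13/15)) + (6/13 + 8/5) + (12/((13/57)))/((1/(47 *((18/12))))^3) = 2396754643/130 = 18436574.18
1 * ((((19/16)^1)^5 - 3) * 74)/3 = -24776273/1572864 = -15.75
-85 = -85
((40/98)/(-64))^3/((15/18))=-75/240945152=-0.00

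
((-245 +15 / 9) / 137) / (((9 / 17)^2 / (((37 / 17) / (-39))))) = 459170 / 1298349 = 0.35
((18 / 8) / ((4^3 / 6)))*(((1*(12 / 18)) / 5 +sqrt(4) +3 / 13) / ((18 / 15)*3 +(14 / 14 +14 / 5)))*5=20745 / 61568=0.34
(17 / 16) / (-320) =-17 / 5120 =-0.00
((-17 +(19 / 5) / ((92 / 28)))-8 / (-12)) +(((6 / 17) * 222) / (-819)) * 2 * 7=-1259276 / 76245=-16.52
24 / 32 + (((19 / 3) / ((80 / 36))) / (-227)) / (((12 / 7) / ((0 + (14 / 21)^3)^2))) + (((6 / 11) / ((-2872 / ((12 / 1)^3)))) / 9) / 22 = 107495506843 / 143768320740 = 0.75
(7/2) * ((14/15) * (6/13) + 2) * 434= 240002/65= 3692.34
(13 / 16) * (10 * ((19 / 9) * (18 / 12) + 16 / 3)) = 69.06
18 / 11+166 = 1844 / 11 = 167.64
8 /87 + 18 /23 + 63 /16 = 4.81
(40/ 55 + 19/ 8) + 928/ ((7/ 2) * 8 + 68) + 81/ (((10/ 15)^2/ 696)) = 33490715/ 264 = 126858.77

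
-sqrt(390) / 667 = -0.03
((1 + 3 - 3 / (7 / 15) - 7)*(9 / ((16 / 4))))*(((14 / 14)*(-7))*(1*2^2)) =594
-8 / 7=-1.14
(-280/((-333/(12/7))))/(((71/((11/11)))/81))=4320/2627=1.64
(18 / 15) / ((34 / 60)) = 36 / 17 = 2.12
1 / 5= 0.20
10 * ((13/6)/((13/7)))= 35/3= 11.67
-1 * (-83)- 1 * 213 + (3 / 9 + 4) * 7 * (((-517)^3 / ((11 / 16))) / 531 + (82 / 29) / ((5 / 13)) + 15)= -11481637.09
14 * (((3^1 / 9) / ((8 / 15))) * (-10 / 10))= -35 / 4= -8.75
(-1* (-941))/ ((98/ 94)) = 44227/ 49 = 902.59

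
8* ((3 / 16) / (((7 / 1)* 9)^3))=1 / 166698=0.00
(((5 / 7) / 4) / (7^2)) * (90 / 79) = 225 / 54194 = 0.00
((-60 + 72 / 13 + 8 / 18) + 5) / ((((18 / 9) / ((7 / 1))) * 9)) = -40145 / 2106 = -19.06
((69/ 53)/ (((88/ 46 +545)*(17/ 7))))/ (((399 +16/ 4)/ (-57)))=-30153/ 217498697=-0.00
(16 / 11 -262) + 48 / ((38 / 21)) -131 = -76289 / 209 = -365.02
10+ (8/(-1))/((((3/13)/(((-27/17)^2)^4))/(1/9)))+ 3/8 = -8124025997293/55806059528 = -145.58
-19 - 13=-32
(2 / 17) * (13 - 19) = -12 / 17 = -0.71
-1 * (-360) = 360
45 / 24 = 15 / 8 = 1.88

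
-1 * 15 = -15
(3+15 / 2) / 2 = 21 / 4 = 5.25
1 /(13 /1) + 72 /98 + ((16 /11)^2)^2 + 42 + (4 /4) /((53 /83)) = 24148204890 /494294801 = 48.85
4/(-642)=-2/321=-0.01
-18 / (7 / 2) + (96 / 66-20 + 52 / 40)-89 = -85769 / 770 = -111.39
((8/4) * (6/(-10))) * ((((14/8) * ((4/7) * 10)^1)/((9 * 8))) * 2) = -1/3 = -0.33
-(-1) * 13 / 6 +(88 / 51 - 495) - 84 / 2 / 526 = -13176601 / 26826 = -491.19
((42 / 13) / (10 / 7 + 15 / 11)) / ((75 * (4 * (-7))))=-77 / 139750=-0.00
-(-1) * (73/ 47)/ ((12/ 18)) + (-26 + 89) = 6141/ 94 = 65.33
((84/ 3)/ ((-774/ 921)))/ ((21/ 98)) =-60172/ 387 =-155.48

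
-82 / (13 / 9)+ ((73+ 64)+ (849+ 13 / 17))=205529 / 221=930.00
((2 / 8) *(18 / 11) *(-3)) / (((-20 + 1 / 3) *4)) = 0.02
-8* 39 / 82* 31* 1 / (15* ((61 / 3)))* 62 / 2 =-149916 / 12505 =-11.99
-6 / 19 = -0.32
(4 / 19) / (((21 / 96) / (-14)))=-13.47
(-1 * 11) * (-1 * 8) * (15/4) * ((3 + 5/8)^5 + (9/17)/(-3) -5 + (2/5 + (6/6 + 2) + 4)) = 57738146961/278528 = 207297.46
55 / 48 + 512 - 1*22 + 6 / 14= 491.57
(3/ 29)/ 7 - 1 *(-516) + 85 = 601.01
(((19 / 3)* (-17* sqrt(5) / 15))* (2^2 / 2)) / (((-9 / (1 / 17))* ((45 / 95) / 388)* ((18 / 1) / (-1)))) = -140068* sqrt(5) / 32805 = -9.55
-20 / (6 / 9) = -30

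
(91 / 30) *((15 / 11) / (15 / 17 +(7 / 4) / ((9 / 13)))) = 27846 / 22957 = 1.21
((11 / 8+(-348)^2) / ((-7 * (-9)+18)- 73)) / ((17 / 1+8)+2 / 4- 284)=-968843 / 16544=-58.56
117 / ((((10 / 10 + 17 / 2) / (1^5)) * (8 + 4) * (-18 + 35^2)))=39 / 45866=0.00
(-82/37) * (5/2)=-205/37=-5.54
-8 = -8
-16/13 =-1.23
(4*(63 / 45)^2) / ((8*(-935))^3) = -49 / 2615681200000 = -0.00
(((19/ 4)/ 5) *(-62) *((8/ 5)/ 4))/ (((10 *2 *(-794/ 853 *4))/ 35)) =3516919/ 317600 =11.07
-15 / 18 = -5 / 6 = -0.83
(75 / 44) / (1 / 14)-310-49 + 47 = -6339 / 22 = -288.14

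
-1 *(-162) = 162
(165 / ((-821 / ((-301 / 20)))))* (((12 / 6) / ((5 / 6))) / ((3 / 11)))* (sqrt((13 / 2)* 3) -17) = -1857471 / 4105 + 109263* sqrt(78) / 8210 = -334.95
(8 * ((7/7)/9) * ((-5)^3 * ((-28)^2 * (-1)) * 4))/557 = 3136000/5013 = 625.57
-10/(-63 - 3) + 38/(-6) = -68/11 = -6.18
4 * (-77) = -308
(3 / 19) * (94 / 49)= 282 / 931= 0.30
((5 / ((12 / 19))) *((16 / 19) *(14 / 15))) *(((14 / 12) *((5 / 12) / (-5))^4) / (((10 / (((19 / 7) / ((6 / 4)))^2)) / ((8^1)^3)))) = 5776 / 98415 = 0.06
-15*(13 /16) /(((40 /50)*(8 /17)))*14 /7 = -64.75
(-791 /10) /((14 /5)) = -113 /4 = -28.25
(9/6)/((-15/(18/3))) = -3/5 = -0.60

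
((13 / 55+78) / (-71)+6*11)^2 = 64225244329 / 15249025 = 4211.76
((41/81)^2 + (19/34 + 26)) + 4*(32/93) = 194951671/6915294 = 28.19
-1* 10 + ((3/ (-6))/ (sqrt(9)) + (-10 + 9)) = -67/ 6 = -11.17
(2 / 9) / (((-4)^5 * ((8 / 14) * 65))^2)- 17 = -5422605926351 / 318976819200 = -17.00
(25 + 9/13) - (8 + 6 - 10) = 282/13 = 21.69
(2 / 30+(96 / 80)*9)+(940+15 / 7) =100066 / 105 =953.01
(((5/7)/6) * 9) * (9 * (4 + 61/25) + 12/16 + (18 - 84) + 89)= 24513/280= 87.55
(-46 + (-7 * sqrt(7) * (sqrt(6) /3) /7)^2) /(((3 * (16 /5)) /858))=-22165 /6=-3694.17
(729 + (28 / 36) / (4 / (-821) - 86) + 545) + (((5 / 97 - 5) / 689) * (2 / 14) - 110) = 346056443769203 / 297301922190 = 1163.99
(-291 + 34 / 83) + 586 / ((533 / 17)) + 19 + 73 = -7958593 / 44239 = -179.90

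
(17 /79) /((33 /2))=34 /2607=0.01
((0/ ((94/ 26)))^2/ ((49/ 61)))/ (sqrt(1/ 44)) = 0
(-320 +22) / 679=-298 / 679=-0.44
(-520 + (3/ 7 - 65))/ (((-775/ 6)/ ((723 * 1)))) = 572616/ 175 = 3272.09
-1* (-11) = 11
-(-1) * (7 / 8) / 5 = 7 / 40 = 0.18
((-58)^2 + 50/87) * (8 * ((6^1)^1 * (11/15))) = 51518368/435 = 118433.03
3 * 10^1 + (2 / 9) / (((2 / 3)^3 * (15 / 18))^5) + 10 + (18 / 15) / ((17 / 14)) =7701028313 / 27200000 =283.13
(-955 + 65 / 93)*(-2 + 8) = -177500 / 31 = -5725.81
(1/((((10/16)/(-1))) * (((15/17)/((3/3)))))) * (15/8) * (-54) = 918/5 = 183.60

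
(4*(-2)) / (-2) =4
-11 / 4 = -2.75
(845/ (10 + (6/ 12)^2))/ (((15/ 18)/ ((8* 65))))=2109120/ 41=51441.95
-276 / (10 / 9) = -248.40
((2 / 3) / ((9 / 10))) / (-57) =-20 / 1539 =-0.01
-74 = -74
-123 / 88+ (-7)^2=4189 / 88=47.60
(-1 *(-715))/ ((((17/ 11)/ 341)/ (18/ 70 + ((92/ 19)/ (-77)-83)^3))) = -3616003645878340548/ 39994829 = -90411779129.71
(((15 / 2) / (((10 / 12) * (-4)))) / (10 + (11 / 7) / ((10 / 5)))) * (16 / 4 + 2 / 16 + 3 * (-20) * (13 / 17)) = 357777 / 41072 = 8.71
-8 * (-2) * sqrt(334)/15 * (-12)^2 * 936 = 718848 * sqrt(334)/5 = 2627485.32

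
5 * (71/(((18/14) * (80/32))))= 994/9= 110.44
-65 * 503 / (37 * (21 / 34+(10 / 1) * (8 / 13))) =-14451190 / 110741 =-130.50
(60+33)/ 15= 31/ 5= 6.20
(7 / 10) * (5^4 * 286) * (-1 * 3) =-375375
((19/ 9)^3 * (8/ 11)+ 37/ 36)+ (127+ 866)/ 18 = 2021981/ 32076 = 63.04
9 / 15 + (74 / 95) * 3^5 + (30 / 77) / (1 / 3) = 1397553 / 7315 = 191.05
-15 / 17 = -0.88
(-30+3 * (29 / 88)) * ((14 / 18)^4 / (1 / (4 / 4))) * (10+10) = -212.33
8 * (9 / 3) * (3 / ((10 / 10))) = 72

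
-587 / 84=-6.99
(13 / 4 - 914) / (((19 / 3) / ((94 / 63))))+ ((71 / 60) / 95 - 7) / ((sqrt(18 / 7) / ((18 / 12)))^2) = -23480007 / 106400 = -220.68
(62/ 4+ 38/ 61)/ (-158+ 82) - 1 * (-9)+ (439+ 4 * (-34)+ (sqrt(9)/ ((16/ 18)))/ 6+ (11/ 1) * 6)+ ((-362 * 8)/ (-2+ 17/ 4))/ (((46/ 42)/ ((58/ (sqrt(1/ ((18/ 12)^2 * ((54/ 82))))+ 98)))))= -39466376836669/ 124413976912+ 3527328 * sqrt(123)/ 6709123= -311.39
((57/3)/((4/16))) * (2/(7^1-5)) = 76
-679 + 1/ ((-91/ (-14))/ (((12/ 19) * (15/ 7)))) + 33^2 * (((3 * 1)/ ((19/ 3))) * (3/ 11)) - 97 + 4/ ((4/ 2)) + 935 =521972/ 1729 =301.89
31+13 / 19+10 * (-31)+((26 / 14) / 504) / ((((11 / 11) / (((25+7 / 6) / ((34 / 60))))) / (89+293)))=-121542599 / 569772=-213.32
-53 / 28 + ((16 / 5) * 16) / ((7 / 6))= 41.99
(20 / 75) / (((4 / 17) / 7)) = 119 / 15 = 7.93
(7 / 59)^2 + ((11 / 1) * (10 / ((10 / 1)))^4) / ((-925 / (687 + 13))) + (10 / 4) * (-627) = -1575.81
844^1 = 844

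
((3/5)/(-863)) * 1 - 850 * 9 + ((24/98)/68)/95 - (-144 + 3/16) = -8201982375267/1092696080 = -7506.19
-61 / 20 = -3.05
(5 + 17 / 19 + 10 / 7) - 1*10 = -356 / 133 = -2.68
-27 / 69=-9 / 23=-0.39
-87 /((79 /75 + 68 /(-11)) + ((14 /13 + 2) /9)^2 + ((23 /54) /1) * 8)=327509325 /6038953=54.23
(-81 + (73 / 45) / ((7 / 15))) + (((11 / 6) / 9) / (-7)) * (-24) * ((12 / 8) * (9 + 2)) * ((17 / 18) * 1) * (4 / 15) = -211552 / 2835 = -74.62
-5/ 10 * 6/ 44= -0.07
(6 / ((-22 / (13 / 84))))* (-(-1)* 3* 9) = -351 / 308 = -1.14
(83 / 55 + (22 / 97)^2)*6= 4845402 / 517495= 9.36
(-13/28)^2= 169/784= 0.22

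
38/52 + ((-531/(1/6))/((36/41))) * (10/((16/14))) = -3301859/104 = -31748.64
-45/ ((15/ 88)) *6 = -1584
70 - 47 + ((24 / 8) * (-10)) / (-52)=613 / 26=23.58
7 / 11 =0.64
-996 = -996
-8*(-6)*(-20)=-960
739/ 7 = 105.57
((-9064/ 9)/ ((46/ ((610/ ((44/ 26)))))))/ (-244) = 6695/ 207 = 32.34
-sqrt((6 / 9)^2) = -2 / 3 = -0.67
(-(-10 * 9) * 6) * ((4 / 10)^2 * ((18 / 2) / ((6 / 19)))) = 12312 / 5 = 2462.40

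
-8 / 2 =-4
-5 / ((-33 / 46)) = 230 / 33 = 6.97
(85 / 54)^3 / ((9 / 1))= 614125 / 1417176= 0.43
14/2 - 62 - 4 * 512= -2103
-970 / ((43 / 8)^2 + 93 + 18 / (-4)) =-8.26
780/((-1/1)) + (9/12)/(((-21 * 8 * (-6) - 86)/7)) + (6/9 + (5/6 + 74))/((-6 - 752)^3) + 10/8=-312703989604513/401548990064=-778.74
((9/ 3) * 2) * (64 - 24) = 240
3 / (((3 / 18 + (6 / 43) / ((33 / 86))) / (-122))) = -24156 / 35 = -690.17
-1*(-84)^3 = 592704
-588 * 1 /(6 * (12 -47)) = 14 /5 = 2.80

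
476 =476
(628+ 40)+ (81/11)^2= 87389/121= 722.22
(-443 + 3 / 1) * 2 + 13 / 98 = -86227 / 98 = -879.87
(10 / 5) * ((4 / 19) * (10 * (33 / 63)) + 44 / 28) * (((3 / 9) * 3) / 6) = 1067 / 1197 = 0.89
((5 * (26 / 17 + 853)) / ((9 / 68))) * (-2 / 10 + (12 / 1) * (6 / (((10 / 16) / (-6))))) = -200879356 / 9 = -22319928.44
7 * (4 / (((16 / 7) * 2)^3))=2401 / 8192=0.29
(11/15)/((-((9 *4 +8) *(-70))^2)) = -1/12936000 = -0.00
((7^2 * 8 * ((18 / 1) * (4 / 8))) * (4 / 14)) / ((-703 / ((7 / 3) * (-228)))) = 28224 / 37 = 762.81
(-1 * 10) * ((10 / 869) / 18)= -50 / 7821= -0.01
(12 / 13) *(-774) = -9288 / 13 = -714.46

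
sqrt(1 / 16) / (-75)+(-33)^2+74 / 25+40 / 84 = 764703 / 700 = 1092.43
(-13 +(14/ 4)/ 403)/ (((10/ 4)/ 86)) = -900506/ 2015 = -446.90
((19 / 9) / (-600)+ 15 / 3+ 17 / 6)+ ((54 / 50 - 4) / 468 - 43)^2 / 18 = 272475888229 / 2464020000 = 110.58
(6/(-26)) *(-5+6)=-3/13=-0.23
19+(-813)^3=-537367778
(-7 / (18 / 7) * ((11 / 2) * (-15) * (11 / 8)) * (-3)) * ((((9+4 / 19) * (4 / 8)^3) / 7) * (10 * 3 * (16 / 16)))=-4571.08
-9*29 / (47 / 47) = -261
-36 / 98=-0.37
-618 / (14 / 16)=-706.29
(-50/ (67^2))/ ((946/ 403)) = -10075/ 2123297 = -0.00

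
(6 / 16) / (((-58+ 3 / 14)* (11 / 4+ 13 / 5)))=-105 / 86563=-0.00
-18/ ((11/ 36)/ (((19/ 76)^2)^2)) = -81/ 352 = -0.23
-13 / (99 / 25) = -325 / 99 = -3.28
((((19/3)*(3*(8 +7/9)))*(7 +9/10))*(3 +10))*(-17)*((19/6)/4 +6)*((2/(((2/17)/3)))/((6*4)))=-72616712389/17280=-4202356.04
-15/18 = -5/6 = -0.83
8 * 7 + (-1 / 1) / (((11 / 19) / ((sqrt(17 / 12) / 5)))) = 56 - 19 * sqrt(51) / 330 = 55.59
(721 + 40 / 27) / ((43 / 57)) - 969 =-4370 / 387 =-11.29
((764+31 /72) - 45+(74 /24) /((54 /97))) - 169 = 90067 /162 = 555.97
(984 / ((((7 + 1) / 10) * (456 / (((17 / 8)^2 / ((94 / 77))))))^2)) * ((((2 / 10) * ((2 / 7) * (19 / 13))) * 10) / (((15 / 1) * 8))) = 14502168835 / 20596578582528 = 0.00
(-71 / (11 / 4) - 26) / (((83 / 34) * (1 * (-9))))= 6460 / 2739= 2.36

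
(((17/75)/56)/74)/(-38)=-17/11810400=-0.00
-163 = -163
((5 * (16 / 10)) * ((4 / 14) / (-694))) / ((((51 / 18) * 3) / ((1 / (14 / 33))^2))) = -4356 / 2023357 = -0.00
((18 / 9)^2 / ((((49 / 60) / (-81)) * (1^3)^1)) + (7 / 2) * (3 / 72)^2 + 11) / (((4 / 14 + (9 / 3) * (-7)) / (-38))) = -413698571 / 584640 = -707.61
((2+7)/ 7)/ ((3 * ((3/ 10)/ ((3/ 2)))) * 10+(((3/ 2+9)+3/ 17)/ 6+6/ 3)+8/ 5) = 3060/ 27083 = 0.11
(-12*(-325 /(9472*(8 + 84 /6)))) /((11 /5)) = 4875 /573056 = 0.01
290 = 290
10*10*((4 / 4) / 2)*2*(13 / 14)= 650 / 7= 92.86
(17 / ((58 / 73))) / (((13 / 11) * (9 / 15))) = 68255 / 2262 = 30.17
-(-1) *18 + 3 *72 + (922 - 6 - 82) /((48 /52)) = 2275 /2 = 1137.50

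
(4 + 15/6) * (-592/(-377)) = 296/29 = 10.21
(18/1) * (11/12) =33/2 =16.50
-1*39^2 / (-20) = 1521 / 20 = 76.05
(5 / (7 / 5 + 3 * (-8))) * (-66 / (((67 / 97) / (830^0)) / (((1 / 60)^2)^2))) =1067 / 654134400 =0.00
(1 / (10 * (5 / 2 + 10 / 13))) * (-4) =-0.12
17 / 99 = 0.17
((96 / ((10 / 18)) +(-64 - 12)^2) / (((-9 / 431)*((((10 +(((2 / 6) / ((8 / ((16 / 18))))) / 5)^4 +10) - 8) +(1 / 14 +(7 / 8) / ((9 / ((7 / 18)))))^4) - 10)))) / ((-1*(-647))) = -1206025005148576284672000 / 5478445924105839554327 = -220.14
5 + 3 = 8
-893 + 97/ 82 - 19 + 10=-73867/ 82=-900.82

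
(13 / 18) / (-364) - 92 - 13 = -52921 / 504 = -105.00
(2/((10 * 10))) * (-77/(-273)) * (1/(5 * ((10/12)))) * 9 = 99/8125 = 0.01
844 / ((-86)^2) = 211 / 1849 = 0.11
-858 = -858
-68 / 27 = -2.52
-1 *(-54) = 54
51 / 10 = 5.10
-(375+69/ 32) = -12069/ 32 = -377.16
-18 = -18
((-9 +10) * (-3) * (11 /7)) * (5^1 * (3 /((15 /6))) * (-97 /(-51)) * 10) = -64020 /119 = -537.98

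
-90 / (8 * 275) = -9 / 220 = -0.04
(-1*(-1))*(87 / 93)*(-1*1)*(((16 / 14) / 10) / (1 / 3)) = -348 / 1085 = -0.32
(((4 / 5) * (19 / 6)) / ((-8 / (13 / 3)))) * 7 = -1729 / 180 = -9.61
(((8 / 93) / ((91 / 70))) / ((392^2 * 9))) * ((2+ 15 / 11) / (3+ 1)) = 0.00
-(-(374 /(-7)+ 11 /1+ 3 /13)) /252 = -0.17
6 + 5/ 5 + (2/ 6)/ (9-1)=169/ 24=7.04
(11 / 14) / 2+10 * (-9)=-2509 / 28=-89.61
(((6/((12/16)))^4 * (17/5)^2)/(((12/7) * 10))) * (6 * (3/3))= 2071552/125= 16572.42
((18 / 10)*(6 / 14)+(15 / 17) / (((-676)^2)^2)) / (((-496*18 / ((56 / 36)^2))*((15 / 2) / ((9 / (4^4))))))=-223653786162121 / 228203543182226227200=-0.00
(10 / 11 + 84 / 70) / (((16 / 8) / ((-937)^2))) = 50922202 / 55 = 925858.22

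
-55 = -55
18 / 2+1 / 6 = 55 / 6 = 9.17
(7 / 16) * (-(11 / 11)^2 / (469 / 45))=-45 / 1072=-0.04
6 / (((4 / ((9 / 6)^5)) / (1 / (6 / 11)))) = 2673 / 128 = 20.88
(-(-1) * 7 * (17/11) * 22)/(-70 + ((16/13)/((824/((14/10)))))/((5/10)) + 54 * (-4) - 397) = -1593410/4572657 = -0.35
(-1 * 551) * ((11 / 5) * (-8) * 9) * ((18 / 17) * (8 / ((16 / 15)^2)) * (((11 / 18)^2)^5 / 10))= 157206730506661 / 333047697408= 472.02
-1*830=-830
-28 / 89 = -0.31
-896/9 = -99.56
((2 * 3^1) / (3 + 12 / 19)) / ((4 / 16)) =152 / 23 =6.61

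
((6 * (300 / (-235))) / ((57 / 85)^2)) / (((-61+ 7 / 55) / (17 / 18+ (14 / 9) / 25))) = 12000725 / 42604137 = 0.28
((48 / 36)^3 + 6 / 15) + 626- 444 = 24944 / 135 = 184.77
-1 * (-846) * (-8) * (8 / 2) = -27072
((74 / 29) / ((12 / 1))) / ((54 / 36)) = 37 / 261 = 0.14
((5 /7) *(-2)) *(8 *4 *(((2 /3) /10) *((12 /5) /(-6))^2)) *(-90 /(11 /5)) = 1536 /77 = 19.95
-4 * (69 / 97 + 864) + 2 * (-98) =-354520 / 97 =-3654.85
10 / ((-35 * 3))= -0.10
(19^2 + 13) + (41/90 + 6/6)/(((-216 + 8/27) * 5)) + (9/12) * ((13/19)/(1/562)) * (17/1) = 29194976533/5532800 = 5276.71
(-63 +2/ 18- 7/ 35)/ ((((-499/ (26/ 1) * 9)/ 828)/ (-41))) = -278426408/ 22455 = -12399.31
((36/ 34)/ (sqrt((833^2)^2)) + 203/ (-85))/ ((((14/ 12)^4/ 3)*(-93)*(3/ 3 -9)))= -22819219074/ 4389982433515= -0.01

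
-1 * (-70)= 70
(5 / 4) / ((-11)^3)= -5 / 5324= -0.00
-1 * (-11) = 11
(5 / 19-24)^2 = 203401 / 361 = 563.44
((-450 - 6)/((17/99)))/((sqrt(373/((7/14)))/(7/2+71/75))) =-2509254 * sqrt(746)/158525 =-432.33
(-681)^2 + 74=463835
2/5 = 0.40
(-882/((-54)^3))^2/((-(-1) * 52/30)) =0.00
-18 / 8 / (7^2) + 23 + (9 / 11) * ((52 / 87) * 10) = 1740941 / 62524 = 27.84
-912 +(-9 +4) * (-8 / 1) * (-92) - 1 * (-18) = -4574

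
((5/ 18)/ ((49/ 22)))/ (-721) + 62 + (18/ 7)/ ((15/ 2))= 99112711/ 1589805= 62.34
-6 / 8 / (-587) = 3 / 2348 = 0.00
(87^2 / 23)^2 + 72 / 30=286455153 / 2645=108300.62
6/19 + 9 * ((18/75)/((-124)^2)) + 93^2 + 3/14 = 221104481091/25562600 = 8649.53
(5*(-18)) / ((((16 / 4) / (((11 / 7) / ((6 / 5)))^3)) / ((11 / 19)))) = -9150625 / 312816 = -29.25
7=7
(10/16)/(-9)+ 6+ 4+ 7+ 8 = 1795/72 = 24.93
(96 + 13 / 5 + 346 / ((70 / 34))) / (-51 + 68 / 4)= -549 / 70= -7.84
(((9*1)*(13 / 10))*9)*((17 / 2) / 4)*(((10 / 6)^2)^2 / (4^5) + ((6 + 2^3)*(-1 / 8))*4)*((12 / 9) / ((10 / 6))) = -128176243 / 102400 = -1251.72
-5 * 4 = -20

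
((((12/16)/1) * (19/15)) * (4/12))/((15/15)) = 19/60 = 0.32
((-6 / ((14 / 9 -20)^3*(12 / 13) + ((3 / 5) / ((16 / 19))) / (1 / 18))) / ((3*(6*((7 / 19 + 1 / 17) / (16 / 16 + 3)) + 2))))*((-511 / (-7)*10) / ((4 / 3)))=44691636600 / 622917574429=0.07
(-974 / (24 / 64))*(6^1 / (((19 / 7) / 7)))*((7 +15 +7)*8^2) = -1417271296 / 19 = -74593226.11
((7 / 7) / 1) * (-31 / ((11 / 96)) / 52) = -744 / 143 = -5.20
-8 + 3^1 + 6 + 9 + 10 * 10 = 110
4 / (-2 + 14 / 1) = 1 / 3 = 0.33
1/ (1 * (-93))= -1/ 93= -0.01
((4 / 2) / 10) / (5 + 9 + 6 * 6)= 0.00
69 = 69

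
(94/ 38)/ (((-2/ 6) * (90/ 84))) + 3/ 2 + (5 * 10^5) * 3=284998969/ 190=1499994.57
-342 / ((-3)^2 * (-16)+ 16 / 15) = 2565 / 1072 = 2.39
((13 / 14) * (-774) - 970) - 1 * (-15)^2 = -13396 / 7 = -1913.71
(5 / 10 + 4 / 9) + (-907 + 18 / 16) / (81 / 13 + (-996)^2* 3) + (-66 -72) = -42420109871 / 309509640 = -137.06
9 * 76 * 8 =5472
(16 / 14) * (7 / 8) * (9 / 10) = 9 / 10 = 0.90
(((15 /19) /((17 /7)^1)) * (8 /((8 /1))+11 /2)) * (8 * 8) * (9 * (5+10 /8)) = 2457000 /323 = 7606.81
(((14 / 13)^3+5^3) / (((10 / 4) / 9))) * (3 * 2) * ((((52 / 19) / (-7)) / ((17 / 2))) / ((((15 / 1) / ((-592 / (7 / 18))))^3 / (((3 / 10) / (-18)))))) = -894971670836281344 / 409573084375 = -2185133.02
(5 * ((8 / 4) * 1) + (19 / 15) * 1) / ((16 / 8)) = 169 / 30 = 5.63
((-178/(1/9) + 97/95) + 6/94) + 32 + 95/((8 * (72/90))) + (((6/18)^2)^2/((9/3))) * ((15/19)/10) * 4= -17985688037/11573280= -1554.07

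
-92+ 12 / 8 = -181 / 2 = -90.50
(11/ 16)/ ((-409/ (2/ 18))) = -11/ 58896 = -0.00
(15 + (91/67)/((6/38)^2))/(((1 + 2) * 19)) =41896/34371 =1.22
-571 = -571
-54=-54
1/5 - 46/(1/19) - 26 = -4499/5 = -899.80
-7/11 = -0.64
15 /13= 1.15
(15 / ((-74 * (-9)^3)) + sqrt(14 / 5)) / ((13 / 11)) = 55 / 233766 + 11 * sqrt(70) / 65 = 1.42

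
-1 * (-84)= 84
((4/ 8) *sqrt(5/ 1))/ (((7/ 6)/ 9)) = 27 *sqrt(5)/ 7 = 8.62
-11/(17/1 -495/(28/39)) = 308/18829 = 0.02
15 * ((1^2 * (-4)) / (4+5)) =-20 / 3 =-6.67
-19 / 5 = -3.80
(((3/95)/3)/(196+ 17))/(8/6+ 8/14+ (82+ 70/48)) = 56/96730045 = 0.00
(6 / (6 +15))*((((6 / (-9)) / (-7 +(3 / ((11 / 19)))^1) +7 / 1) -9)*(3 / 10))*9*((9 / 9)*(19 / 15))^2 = -2527 / 1250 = -2.02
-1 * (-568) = 568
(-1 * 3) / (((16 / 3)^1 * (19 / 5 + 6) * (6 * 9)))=-5 / 4704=-0.00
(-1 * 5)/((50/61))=-6.10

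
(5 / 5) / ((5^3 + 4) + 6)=1 / 135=0.01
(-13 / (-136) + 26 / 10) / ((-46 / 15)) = -5499 / 6256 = -0.88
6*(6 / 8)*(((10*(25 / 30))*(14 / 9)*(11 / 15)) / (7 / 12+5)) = 1540 / 201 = 7.66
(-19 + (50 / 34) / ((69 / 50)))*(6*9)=-968.46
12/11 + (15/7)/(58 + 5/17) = 86049/76307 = 1.13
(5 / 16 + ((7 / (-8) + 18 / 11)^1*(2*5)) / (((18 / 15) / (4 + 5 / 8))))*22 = 62635 / 96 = 652.45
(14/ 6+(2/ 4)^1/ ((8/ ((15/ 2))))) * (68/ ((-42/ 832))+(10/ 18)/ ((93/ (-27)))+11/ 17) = -125273300/ 33201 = -3773.18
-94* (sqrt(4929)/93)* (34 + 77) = -3478* sqrt(4929)/31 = -7876.75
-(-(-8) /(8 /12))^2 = -144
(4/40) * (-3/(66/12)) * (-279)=837/55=15.22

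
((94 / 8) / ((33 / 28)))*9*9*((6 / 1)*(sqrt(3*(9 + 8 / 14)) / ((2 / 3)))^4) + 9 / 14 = 12458335563 / 616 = 20224570.72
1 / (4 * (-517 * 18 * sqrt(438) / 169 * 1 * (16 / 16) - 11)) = 28561 / 13792022068 - 71487 * sqrt(438) / 6896011034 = -0.00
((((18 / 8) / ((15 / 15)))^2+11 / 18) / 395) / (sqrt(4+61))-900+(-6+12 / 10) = -904.80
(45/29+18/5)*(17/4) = 12699/580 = 21.89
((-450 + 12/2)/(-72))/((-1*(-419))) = 37/2514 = 0.01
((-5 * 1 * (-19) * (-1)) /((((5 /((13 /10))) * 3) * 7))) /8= -247 /1680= -0.15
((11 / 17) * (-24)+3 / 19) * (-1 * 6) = 29790 / 323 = 92.23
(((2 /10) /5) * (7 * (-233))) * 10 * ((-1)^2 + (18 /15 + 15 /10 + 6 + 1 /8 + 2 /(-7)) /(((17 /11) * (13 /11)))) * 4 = -81827503 /5525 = -14810.41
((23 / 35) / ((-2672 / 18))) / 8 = -207 / 374080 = -0.00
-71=-71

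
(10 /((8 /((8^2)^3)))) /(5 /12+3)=95906.34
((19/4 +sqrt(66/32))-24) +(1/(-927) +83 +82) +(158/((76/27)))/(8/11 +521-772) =sqrt(33)/4 +28225137757/193954356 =146.96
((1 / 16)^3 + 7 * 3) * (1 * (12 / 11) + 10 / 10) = 1978391 / 45056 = 43.91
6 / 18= 1 / 3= 0.33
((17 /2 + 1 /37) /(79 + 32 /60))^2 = 89586225 /7793711524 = 0.01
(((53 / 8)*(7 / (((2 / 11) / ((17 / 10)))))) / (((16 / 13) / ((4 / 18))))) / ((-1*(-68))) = 1.15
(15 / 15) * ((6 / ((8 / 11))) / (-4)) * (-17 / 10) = 561 / 160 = 3.51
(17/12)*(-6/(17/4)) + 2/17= -32/17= -1.88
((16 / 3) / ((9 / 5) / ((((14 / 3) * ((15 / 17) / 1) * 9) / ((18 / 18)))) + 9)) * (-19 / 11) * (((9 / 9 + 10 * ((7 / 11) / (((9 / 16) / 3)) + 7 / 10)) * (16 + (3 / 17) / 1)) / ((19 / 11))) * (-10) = 1937600000 / 484551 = 3998.75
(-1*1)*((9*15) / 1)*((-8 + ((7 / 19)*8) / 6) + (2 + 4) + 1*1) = 68.68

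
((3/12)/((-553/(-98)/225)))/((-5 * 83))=-315/13114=-0.02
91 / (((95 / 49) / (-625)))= -557375 / 19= -29335.53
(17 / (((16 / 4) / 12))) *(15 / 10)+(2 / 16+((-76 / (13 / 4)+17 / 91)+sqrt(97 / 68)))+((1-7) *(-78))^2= sqrt(1649) / 34+159488367 / 728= 219078.62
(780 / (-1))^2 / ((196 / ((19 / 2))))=1444950 / 49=29488.78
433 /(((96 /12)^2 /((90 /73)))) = 19485 /2336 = 8.34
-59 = -59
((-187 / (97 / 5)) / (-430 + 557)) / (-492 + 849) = -55 / 258699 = -0.00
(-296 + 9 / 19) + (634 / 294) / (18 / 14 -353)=-290312753 / 982338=-295.53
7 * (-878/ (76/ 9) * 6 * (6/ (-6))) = 82971/ 19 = 4366.89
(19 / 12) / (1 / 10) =95 / 6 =15.83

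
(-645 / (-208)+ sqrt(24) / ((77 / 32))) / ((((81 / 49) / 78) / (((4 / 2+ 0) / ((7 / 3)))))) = 3328* sqrt(6) / 99+ 1505 / 12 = 207.76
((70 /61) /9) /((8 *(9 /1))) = 35 /19764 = 0.00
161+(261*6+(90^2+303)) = 10130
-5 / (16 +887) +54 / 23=48647 / 20769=2.34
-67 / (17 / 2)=-134 / 17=-7.88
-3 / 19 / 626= -3 / 11894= -0.00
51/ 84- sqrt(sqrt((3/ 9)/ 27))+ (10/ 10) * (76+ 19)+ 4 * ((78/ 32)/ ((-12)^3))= 1536485/ 16128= 95.27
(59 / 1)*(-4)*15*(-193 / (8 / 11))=1878855 / 2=939427.50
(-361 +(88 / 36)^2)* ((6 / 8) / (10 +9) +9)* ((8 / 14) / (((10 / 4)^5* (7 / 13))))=-2739506848 / 78553125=-34.87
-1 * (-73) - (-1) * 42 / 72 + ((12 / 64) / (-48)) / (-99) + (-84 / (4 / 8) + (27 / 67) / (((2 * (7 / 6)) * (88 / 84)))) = -94.25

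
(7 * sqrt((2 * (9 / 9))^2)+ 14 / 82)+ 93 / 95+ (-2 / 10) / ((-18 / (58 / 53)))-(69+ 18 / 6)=-105600473 / 1857915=-56.84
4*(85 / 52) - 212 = -2671 / 13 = -205.46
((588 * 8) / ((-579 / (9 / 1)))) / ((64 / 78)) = -17199 / 193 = -89.11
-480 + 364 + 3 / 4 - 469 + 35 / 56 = -4669 / 8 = -583.62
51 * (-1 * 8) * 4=-1632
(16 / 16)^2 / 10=1 / 10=0.10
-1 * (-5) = 5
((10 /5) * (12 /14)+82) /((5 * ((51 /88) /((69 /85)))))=1186064 /50575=23.45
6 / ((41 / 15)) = 90 / 41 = 2.20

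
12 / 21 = 4 / 7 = 0.57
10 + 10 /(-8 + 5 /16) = 8.70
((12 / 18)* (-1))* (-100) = 200 / 3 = 66.67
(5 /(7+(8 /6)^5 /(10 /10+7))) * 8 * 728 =7076160 /1829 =3868.87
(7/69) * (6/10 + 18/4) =119/230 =0.52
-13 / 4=-3.25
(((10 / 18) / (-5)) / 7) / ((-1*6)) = 1 / 378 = 0.00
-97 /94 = -1.03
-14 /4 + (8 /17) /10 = -587 /170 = -3.45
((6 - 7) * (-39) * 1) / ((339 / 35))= 455 / 113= 4.03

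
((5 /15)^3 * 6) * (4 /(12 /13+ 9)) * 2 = 208 /1161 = 0.18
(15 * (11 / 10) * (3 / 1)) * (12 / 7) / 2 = 297 / 7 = 42.43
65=65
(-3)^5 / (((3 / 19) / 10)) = -15390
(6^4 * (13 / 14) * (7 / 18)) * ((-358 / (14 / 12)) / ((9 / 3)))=-335088 / 7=-47869.71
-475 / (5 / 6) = -570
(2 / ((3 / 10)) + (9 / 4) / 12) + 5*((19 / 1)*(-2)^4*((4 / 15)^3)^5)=9604477885033747561 / 1401260449218750000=6.85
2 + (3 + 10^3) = 1005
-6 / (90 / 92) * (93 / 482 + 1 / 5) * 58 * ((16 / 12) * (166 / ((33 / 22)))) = -3355319488 / 162675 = -20625.91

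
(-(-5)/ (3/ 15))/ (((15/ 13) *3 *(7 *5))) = 13/ 63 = 0.21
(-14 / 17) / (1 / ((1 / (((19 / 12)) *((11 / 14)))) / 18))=-392 / 10659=-0.04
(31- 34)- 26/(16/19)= -271/8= -33.88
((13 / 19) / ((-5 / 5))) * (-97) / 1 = 1261 / 19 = 66.37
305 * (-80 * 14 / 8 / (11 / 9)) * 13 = -454172.73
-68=-68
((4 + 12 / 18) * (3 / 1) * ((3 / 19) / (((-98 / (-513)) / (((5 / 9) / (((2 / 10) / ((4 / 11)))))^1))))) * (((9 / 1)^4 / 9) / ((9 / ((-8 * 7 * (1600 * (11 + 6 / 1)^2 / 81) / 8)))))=-416160000 / 11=-37832727.27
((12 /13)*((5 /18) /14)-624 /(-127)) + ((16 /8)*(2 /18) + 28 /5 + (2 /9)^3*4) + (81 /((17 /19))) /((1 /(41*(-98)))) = -260482352794387 /716129505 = -363736.38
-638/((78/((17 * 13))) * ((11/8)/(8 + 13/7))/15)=-1360680/7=-194382.86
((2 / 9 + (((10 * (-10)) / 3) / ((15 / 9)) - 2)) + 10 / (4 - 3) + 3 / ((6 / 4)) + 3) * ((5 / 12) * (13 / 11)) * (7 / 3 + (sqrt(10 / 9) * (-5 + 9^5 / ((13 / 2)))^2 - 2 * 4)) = 67405 / 3564 - 4249195672145 * sqrt(10) / 46332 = -290018468.26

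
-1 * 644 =-644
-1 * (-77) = 77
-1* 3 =-3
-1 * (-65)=65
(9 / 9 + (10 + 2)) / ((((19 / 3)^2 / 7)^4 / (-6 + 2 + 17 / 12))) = -2116147761 / 67934252164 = -0.03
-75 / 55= -15 / 11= -1.36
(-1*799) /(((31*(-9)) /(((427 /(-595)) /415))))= -2867 /578925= -0.00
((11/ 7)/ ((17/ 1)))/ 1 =11/ 119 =0.09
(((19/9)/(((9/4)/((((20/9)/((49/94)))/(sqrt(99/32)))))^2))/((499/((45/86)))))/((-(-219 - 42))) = 85956608000/8733873571849503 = 0.00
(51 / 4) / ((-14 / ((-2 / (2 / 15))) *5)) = 153 / 56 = 2.73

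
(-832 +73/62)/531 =-51511/32922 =-1.56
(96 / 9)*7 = 224 / 3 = 74.67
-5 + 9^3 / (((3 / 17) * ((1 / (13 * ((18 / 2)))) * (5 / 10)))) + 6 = 966655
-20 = -20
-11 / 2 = -5.50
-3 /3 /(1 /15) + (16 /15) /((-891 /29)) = -200939 /13365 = -15.03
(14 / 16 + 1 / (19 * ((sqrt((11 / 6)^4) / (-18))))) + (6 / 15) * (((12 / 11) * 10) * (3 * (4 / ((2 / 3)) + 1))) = 1696285 / 18392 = 92.23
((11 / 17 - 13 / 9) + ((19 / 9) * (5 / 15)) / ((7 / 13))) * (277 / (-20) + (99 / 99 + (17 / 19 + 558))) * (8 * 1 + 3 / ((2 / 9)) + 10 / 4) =679345178 / 101745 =6676.94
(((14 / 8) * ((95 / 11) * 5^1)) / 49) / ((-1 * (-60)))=95 / 3696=0.03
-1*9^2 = -81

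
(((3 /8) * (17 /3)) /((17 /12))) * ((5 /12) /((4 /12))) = 15 /8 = 1.88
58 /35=1.66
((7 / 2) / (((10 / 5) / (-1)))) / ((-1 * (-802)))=-7 / 3208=-0.00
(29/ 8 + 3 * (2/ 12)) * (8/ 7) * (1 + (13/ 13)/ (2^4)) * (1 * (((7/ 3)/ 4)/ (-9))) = -187/ 576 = -0.32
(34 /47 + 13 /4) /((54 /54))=747 /188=3.97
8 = 8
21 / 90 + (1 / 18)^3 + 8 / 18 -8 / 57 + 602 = 333829931 / 554040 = 602.54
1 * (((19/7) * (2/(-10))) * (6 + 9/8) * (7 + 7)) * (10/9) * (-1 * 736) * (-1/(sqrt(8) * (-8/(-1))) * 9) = -24909 * sqrt(2)/2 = -17613.32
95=95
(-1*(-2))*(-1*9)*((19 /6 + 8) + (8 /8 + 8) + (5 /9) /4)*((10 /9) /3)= -3655 /27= -135.37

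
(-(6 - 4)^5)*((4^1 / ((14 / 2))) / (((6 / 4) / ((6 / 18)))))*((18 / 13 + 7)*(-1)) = 27904 / 819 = 34.07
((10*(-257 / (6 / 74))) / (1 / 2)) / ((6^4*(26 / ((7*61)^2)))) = -8668832305 / 25272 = -343021.22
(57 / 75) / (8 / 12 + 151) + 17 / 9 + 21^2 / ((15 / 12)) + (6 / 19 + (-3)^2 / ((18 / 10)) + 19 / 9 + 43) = 87556733 / 216125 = 405.12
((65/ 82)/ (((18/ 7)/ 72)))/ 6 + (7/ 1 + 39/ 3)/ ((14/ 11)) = 19.41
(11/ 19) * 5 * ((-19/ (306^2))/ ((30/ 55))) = -605/ 561816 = -0.00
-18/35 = -0.51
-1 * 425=-425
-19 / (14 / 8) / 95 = -4 / 35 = -0.11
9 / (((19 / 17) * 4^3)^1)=153 / 1216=0.13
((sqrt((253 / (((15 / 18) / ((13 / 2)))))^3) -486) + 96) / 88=-195 / 44 + 897* sqrt(49335) / 200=991.75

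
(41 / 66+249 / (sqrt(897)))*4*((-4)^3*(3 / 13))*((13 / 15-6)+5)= 10496 / 2145+42496*sqrt(897) / 19435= 70.38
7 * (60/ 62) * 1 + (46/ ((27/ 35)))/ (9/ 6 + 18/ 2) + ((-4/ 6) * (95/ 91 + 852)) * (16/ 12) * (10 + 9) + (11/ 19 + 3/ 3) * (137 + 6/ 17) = -1046392264408/ 73805823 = -14177.64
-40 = -40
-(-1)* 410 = 410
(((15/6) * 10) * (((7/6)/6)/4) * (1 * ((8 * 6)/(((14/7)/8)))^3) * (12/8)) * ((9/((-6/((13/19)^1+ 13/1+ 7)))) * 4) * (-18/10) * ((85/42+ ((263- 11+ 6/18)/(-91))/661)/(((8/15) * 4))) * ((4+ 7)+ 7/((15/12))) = 7395192337340160/163267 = 45295083129.72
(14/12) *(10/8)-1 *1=11/24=0.46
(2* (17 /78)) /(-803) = -0.00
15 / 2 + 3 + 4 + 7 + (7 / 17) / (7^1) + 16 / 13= 10073 / 442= 22.79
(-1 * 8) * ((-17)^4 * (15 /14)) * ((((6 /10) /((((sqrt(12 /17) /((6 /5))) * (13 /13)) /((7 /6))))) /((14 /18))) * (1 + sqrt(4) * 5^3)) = -1132043634 * sqrt(51) /35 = -230983102.58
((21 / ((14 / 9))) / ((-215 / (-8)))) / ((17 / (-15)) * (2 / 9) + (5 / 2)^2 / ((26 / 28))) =75816 / 977863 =0.08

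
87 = 87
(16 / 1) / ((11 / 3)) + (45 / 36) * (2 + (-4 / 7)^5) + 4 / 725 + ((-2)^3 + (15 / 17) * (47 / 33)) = 226399647 / 4557218050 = 0.05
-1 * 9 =-9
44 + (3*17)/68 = 179/4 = 44.75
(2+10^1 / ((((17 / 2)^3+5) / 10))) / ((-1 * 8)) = -5353 / 19812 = -0.27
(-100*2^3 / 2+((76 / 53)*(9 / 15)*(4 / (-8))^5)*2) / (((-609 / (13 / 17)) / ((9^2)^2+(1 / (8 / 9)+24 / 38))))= 1833058048133 / 556025120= 3296.72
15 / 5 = 3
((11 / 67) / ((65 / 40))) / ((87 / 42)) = 1232 / 25259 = 0.05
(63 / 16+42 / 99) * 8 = 2303 / 66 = 34.89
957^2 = 915849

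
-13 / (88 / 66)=-39 / 4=-9.75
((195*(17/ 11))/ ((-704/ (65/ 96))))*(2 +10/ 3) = -71825/ 46464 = -1.55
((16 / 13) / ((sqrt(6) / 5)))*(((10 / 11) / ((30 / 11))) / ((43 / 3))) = 40*sqrt(6) / 1677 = 0.06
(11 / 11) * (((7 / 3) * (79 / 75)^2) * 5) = 43687 / 3375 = 12.94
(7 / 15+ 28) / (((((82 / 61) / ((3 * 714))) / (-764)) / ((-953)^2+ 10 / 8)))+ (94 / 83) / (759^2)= -308508637614420905954657 / 9802018215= -31473991462524.63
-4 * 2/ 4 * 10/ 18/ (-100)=1/ 90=0.01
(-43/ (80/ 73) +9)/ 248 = -2419/ 19840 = -0.12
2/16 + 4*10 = 321/8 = 40.12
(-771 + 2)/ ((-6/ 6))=769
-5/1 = -5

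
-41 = -41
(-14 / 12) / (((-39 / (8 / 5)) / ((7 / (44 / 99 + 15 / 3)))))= 4 / 65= 0.06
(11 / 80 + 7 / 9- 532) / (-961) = 382381 / 691920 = 0.55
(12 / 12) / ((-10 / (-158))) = 79 / 5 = 15.80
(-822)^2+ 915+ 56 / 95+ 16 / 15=192831187 / 285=676600.66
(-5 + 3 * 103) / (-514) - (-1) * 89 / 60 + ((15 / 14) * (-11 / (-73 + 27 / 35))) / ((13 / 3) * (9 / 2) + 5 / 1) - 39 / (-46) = 19180683337 / 10983110880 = 1.75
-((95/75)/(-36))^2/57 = -19/874800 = -0.00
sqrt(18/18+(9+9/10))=sqrt(1090)/10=3.30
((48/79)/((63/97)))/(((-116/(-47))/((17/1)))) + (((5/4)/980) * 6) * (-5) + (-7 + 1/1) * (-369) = 2220.41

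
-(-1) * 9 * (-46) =-414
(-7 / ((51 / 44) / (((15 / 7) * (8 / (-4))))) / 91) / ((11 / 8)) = 320 / 1547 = 0.21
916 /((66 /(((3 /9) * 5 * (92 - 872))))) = -595400 /33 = -18042.42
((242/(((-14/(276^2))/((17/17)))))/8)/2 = -576081/7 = -82297.29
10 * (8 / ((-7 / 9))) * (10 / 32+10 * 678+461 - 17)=-5201505 / 7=-743072.14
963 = 963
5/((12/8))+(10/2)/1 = 25/3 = 8.33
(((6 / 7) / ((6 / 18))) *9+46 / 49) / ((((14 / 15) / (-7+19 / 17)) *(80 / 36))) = -398250 / 5831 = -68.30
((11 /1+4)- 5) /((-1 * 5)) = -2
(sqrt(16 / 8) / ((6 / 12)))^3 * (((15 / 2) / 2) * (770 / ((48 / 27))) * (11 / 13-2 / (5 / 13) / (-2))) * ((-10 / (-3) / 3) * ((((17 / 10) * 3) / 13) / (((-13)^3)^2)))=6597360 * sqrt(2) / 815730721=0.01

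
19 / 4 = 4.75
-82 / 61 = -1.34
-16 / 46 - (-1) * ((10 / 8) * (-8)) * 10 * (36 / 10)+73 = -6609 / 23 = -287.35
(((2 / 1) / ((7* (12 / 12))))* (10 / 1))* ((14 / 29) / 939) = 40 / 27231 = 0.00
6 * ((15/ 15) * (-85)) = -510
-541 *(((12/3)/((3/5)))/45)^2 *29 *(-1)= 251024/729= 344.34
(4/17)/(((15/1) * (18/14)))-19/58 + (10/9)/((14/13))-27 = -24490307/931770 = -26.28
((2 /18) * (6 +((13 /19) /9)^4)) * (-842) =-4319666329574 /7695324729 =-561.34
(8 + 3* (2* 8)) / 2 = 28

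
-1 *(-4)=4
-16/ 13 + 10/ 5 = 10/ 13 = 0.77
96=96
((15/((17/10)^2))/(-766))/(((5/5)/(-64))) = 48000/110687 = 0.43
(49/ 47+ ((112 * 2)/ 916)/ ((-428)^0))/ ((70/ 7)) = 13853/ 107630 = 0.13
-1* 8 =-8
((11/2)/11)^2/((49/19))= 19/196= 0.10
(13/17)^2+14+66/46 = 106482/6647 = 16.02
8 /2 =4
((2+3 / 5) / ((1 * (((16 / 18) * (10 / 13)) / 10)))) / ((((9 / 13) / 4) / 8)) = 8788 / 5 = 1757.60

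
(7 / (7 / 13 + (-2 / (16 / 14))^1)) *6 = -104 / 3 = -34.67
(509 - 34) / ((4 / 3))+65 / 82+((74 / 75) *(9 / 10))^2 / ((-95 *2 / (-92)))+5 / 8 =358.05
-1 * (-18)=18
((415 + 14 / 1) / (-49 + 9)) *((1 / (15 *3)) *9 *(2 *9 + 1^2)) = -8151 / 200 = -40.76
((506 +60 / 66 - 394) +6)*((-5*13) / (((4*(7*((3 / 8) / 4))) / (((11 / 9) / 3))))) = -226720 / 189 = -1199.58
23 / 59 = 0.39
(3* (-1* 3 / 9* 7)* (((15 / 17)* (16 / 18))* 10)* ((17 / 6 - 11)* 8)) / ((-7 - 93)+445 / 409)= -44891840 / 1237923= -36.26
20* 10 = 200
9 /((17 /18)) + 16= 434 /17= 25.53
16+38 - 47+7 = 14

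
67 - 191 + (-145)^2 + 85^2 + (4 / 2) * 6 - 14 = 28124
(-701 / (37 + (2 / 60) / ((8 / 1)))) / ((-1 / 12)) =227.33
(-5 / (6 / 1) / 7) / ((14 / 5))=-0.04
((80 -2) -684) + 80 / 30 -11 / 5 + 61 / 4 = -35417 / 60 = -590.28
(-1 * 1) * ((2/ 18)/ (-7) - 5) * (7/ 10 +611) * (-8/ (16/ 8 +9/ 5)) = -2577296/ 399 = -6459.39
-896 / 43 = -20.84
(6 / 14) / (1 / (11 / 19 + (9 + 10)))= 1116 / 133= 8.39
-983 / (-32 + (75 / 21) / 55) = 75691 / 2459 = 30.78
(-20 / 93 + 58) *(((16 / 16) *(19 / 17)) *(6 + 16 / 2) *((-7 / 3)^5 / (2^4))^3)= -1696640804369839853 / 23230076894208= -73036.38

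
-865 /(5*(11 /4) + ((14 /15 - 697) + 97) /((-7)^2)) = -567.53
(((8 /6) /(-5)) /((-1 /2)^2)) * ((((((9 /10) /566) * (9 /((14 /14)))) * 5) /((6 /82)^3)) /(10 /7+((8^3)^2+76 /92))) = -44385124 /59720849005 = -0.00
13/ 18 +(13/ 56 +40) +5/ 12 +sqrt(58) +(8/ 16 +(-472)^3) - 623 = -52997933081/ 504 +sqrt(58) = -105154621.51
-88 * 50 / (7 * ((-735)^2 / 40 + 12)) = -3200 / 68817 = -0.05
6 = 6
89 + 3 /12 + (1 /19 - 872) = -59485 /76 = -782.70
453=453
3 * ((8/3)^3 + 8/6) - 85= -217/9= -24.11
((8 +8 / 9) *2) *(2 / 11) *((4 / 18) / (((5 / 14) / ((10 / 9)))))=17920 / 8019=2.23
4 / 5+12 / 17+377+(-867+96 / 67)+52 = -2477674 / 5695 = -435.06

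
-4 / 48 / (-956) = 1 / 11472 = 0.00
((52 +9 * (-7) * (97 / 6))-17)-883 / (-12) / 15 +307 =-120887 / 180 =-671.59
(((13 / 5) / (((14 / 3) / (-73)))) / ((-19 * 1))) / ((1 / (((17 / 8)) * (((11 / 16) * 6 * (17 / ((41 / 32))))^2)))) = 15232181679 / 1117865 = 13626.14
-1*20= -20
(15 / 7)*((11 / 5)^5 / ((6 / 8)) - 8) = 569204 / 4375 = 130.10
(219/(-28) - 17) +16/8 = -639/28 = -22.82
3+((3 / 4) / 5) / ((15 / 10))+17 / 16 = 333 / 80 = 4.16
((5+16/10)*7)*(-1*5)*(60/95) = -2772/19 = -145.89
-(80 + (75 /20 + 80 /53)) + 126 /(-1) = -44787 /212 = -211.26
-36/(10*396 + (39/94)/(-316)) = -356448/39209267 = -0.01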